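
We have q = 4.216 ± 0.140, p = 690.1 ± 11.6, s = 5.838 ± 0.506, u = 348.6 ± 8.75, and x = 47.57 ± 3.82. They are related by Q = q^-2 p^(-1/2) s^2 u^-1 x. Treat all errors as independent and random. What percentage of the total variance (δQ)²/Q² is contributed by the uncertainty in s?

72.2%

(δQ/Q)² = (-2·δq/q)² + (−½·δp/p)² + (2·δs/s)² + (-1·δu/u)² + (1·δx/x)²
  q term: (-2×0.0332)² = 0.00441
  p term: (-0.5×0.0168)² = 7.06e-05
  s term: (2×0.0867)² = 0.0300
  u term: (-1×0.0251)² = 0.000630
  x term: (1×0.0803)² = 0.00645
Total = 0.0416. Share from s = 0.0300/0.0416 = 0.722.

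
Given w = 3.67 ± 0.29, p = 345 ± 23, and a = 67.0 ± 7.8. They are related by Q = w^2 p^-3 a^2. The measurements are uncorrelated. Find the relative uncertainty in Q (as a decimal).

0.345

Each factor contributes (exponent × relative error)² to (δQ/Q)²:
  (2·δw/w)² = (2×0.0790)² = 0.0250;  (-3·δp/p)² = (-3×0.0667)² = 0.0400;  (2·δa/a)² = (2×0.116)² = 0.0542
δQ/Q = √(0.119) = 0.345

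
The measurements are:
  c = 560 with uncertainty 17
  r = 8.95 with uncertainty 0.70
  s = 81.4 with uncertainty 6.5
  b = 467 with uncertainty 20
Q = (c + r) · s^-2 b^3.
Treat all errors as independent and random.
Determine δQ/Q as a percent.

20.7%

Let u = c + r = 569. δu = √(δc² + δr²) = √(289 + 0.490) = 17.0, so δu/u = 0.0299.
Q is then a monomial in u, s, b:
δQ/Q = √((δu/u)² + (-2·δs/s)² + (3·δb/b)²) = √(0.000894 + 0.0255 + 0.0165) = 0.207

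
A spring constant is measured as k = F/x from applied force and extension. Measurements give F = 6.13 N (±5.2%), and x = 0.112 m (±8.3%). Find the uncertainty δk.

k is a product of powers, so relative uncertainties combine in quadrature:
  (1·δF/F)² = (1×0.0520)² = 0.00270;  (-1·δx/x)² = (-1×0.0830)² = 0.00689
δk/k = √(0.00959) = 0.0979
k = 54.7 N/m, so δk = 0.0979 × 54.7 = 5.36 N/m.

5.36 N/m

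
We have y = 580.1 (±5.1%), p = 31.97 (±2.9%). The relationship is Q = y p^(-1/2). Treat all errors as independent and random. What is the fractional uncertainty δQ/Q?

Relative error in a monomial: (δQ/Q)² = Σ (nᵢ · δxᵢ/xᵢ)².
  (1·δy/y)² = (1×0.0510)² = 0.00260;  (−½·δp/p)² = (-0.5×0.0290)² = 0.000210
δQ/Q = √(0.00281) = 0.0530

0.0530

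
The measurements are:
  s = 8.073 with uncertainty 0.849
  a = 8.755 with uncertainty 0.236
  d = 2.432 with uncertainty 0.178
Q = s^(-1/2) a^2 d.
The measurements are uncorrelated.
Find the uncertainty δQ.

6.89

Since Q is a product/quotient, work with relative uncertainties:
  (−½·δs/s)² = (-0.5×0.105)² = 0.00276;  (2·δa/a)² = (2×0.0270)² = 0.00291;  (1·δd/d)² = (1×0.0732)² = 0.00536
δQ/Q = √(0.0110) = 0.105
Q = 65.61, so δQ = 0.105 × 65.61 = 6.89.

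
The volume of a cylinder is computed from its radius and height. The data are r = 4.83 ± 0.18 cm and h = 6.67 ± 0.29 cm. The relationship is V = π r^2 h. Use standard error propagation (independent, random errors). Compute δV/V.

Relative error in a monomial: (δV/V)² = Σ (nᵢ · δxᵢ/xᵢ)².
  (2·δr/r)² = (2×0.0373)² = 0.00556;  (1·δh/h)² = (1×0.0435)² = 0.00189
δV/V = √(0.00745) = 0.0863

0.0863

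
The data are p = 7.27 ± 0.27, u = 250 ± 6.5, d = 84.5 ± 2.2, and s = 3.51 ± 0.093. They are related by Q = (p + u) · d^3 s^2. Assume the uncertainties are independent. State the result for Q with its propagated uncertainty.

(1.91 ± 0.187) × 10^9

Let w = p + u = 257. δw = √(δp² + δu²) = √(0.0729 + 42.2) = 6.51, so δw/w = 0.0253.
Q is then a monomial in w, d, s:
δQ/Q = √((δw/w)² + (3·δd/d)² + (2·δs/s)²) = √(0.000639 + 0.00610 + 0.00281) = 0.0977
Q = 1.91e+09, so δQ = 0.0977 × 1.91e+09 = 1.87e+08.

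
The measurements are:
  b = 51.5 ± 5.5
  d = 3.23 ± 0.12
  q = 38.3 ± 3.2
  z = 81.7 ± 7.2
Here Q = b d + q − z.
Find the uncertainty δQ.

Let p = b·d = 166. δp/p = √((1·δb/b)² + (1·δd/d)²) = √(0.0114 + 0.00138) = 0.113, so δp = 18.8.
Q = p + q − z: δQ = √(δp² + δq² + δz²) = √(354 + 10.2 + 51.8) = 20.4

20.4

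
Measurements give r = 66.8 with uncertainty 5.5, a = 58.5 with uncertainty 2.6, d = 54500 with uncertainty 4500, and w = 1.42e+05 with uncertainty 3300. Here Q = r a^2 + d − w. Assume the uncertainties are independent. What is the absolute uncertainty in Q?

28300

Let p = r·a^2 = 2.29e+05. δp/p = √((1·δr/r)² + (2·δa/a)²) = √(0.00678 + 0.00790) = 0.121, so δp = 27700.
Q = p + d − w: δQ = √(δp² + δd² + δw²) = √(7.67e+08 + 2.02e+07 + 1.09e+07) = 28300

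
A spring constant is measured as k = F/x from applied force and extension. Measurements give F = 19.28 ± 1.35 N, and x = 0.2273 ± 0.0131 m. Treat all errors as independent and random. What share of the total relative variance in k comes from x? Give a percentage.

40.4%

(δk/k)² = (1·δF/F)² + (-1·δx/x)²
  F term: (1×0.0700)² = 0.00490
  x term: (-1×0.0576)² = 0.00332
Total = 0.00822. Share from x = 0.00332/0.00822 = 0.404.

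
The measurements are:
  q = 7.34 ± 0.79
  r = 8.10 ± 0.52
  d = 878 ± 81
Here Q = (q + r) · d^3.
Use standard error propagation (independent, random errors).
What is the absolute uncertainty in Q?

Let u = q + r = 15.4. δu = √(δq² + δr²) = √(0.624 + 0.270) = 0.946, so δu/u = 0.0613.
Q is then a monomial in u, d:
δQ/Q = √((δu/u)² + (3·δd/d)²) = √(0.00375 + 0.0766) = 0.283
Q = 1.05e+10, so δQ = 0.283 × 1.05e+10 = 2.96e+09.

2.96e+09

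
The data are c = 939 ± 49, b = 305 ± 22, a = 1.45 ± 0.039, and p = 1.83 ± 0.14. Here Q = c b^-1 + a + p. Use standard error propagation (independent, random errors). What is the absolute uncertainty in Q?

Let w = c·b^-1 = 3.08. δw/w = √((1·δc/c)² + (-1·δb/b)²) = √(0.00272 + 0.00520) = 0.0890, so δw = 0.274.
Q = w + a + p: δQ = √(δw² + δa² + δp²) = √(0.0751 + 0.00152 + 0.0196) = 0.310

0.310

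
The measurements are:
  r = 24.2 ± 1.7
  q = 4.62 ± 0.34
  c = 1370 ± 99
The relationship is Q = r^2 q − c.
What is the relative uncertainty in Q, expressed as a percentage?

33.0%

Let p = r^2·q = 2710. δp/p = √((2·δr/r)² + (1·δq/q)²) = √(0.0197 + 0.00542) = 0.159, so δp = 429.
Q = p − c: δQ = √(δp² + δc²) = √(1.84e+05 + 9800) = 440
Q = 1340, so δQ/Q = 440/1340 = 0.330.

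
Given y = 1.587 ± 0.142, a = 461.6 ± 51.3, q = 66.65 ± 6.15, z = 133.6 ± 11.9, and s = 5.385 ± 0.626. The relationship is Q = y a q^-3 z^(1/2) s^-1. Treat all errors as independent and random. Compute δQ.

For a monomial Q ∝ y, a, q^-3, z^(1/2), s^-1, fractional errors add in quadrature:
  (1·δy/y)² = (1×0.0895)² = 0.00801;  (1·δa/a)² = (1×0.111)² = 0.0124;  (-3·δq/q)² = (-3×0.0923)² = 0.0766;  (½·δz/z)² = (0.5×0.0891)² = 0.00198;  (-1·δs/s)² = (-1×0.116)² = 0.0135
δQ/Q = √(0.112) = 0.335
Q = 0.005311, so δQ = 0.335 × 0.005311 = 0.00178.

0.00178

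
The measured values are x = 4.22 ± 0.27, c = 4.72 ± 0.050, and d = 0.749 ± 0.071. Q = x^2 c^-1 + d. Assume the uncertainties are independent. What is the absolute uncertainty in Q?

0.490

Let p = x^2·c^-1 = 3.77. δp/p = √((2·δx/x)² + (-1·δc/c)²) = √(0.0164 + 0.000112) = 0.128, so δp = 0.484.
Q = p + d: δQ = √(δp² + δd²) = √(0.235 + 0.00504) = 0.490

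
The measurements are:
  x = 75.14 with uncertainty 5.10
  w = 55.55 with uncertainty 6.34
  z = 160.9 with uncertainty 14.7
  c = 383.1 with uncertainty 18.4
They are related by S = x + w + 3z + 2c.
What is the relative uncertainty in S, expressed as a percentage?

S is a linear combination, so absolute uncertainties add in quadrature:
  (δx)² = 26.0;  (δw)² = 40.2;  (3·δz)² = 1940;  (2·δc)² = 1350
δS = √(3370) = 58.0
S = 1380, so δS/S = 58.0/1380 = 0.0420.

4.20%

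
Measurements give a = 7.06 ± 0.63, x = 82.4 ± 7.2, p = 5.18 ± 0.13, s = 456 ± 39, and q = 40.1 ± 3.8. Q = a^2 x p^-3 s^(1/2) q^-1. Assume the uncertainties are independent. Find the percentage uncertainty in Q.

23.7%

For a monomial Q ∝ a^2, x, p^-3, s^(1/2), q^-1, fractional errors add in quadrature:
  (2·δa/a)² = (2×0.0892)² = 0.0319;  (1·δx/x)² = (1×0.0874)² = 0.00764;  (-3·δp/p)² = (-3×0.0251)² = 0.00567;  (½·δs/s)² = (0.5×0.0855)² = 0.00183;  (-1·δq/q)² = (-1×0.0948)² = 0.00898
δQ/Q = √(0.0560) = 0.237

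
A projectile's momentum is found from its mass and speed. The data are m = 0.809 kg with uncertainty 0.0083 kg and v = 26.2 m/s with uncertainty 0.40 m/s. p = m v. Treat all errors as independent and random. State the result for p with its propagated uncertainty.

p is a product of powers, so relative uncertainties combine in quadrature:
  (1·δm/m)² = (1×0.0103)² = 0.000105;  (1·δv/v)² = (1×0.0153)² = 0.000233
δp/p = √(0.000338) = 0.0184
p = 21.2 kg·m/s, so δp = 0.0184 × 21.2 = 0.390 kg·m/s.

21.2 ± 0.390 kg·m/s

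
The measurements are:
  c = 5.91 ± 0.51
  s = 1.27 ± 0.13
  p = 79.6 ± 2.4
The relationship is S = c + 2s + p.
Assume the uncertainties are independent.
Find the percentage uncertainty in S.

Sums and differences: (δS)² = Σ (cᵢ δxᵢ)².
  (δc)² = 0.260;  (2·δs)² = 0.0676;  (δp)² = 5.76
δS = √(6.09) = 2.47
S = 88.0, so δS/S = 2.47/88.0 = 0.0280.

2.80%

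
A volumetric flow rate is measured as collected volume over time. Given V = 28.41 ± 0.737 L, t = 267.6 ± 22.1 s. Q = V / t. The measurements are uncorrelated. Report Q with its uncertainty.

Since Q is a product/quotient, work with relative uncertainties:
  (1·δV/V)² = (1×0.0259)² = 0.000673;  (-1·δt/t)² = (-1×0.0826)² = 0.00682
δQ/Q = √(0.00749) = 0.0866
Q = 0.1062 L/s, so δQ = 0.0866 × 0.1062 = 0.00919 L/s.

0.1062 ± 0.00919 L/s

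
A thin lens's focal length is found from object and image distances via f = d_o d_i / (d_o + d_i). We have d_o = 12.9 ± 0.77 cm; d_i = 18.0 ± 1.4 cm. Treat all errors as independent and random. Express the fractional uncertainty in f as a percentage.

4.76%

∂f/∂d_o = (d_i/(d_o+d_i))² = 0.339;  ∂f/∂d_i = (d_o/(d_o+d_i))² = 0.174
δf = √((∂f/∂d_o · δd_o)² + (∂f/∂d_i · δd_i)²) = √(0.0683 + 0.0595) = 0.358 cm
f = 7.51 cm, so δf/f = 0.358/7.51 = 0.0476.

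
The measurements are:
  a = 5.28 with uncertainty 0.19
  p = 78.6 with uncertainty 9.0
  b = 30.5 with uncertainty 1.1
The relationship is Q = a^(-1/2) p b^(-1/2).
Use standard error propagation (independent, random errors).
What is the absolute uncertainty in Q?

Each factor contributes (exponent × relative error)² to (δQ/Q)²:
  (−½·δa/a)² = (-0.5×0.0360)² = 0.000324;  (1·δp/p)² = (1×0.115)² = 0.0131;  (−½·δb/b)² = (-0.5×0.0361)² = 0.000325
δQ/Q = √(0.0138) = 0.117
Q = 6.19, so δQ = 0.117 × 6.19 = 0.727.

0.727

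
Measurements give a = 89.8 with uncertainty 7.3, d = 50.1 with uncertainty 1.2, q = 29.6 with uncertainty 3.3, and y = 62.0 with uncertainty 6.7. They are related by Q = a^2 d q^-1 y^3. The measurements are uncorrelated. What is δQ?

Since Q is a product/quotient, work with relative uncertainties:
  (2·δa/a)² = (2×0.0813)² = 0.0264;  (1·δd/d)² = (1×0.0240)² = 0.000574;  (-1·δq/q)² = (-1×0.111)² = 0.0124;  (3·δy/y)² = (3×0.108)² = 0.105
δQ/Q = √(0.145) = 0.380
Q = 3.25e+09, so δQ = 0.380 × 3.25e+09 = 1.24e+09.

1.24e+09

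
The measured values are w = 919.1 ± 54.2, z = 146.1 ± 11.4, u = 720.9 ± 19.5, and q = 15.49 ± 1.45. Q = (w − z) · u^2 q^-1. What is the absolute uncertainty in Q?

Let h = w − z = 773.0. δh = √(δw² + δz²) = √(2940 + 130) = 55.4, so δh/h = 0.0717.
Q is then a monomial in h, u, q:
δQ/Q = √((δh/h)² + (2·δu/u)² + (-1·δq/q)²) = √(0.00513 + 0.00293 + 0.00876) = 0.130
Q = 2.593e+07, so δQ = 0.130 × 2.593e+07 = 3.36e+06.

3.36e+06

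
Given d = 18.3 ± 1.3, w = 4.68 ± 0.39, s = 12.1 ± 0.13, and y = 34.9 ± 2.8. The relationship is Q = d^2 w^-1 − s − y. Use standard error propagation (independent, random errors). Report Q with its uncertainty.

Let p = d^2·w^-1 = 71.6. δp/p = √((2·δd/d)² + (-1·δw/w)²) = √(0.0202 + 0.00694) = 0.165, so δp = 11.8.
Q = p − s − y: δQ = √(δp² + δs² + δy²) = √(139 + 0.0169 + 7.84) = 12.1
Q = 24.6.

24.6 ± 12.1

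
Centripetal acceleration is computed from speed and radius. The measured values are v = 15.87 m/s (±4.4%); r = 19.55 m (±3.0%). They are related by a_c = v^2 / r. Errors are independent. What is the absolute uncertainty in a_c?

1.20 m/s^2

For a monomial a_c ∝ v^2, r^-1, fractional errors add in quadrature:
  (2·δv/v)² = (2×0.0440)² = 0.00774;  (-1·δr/r)² = (-1×0.0300)² = 0.000900
δa_c/a_c = √(0.00864) = 0.0930
a_c = 12.88 m/s^2, so δa_c = 0.0930 × 12.88 = 1.20 m/s^2.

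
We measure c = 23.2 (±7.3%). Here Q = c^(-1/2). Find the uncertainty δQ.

Q ∝ c^(-1/2), so δQ/Q = |−½| · δc/c = 0.5 × 0.0730 = 0.0365.
Q = 0.208, so δQ = 0.0365 × 0.208 = 0.00758.

0.00758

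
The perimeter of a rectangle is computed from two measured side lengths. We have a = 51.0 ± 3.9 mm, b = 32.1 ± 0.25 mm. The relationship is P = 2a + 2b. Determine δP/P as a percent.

4.70%

For a sum/difference, combine absolute errors in quadrature:
  (2·δa)² = 60.8;  (2·δb)² = 0.250
δP = √(61.1) = 7.82 mm
P = 166 mm, so δP/P = 7.82/166 = 0.0470.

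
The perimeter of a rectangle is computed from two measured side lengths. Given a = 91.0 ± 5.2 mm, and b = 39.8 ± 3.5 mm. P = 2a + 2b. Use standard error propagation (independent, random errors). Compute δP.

For a sum/difference, combine absolute errors in quadrature:
  (2·δa)² = 108;  (2·δb)² = 49.0
δP = √(157) = 12.5 mm

12.5 mm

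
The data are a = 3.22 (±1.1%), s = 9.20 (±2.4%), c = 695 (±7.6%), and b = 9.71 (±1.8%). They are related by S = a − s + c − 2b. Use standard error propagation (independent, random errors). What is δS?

Absolute uncertainties add in quadrature for a linear combination:
  (δa)² = 0.00125;  (δs)² = 0.0488;  (δc)² = 2790;  (2·δb)² = 0.122
δS = √(2790) = 52.8

52.8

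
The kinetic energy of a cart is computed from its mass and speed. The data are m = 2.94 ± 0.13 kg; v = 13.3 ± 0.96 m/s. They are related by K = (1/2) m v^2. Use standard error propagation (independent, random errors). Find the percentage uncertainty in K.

Since K is a product/quotient, work with relative uncertainties:
  (1·δm/m)² = (1×0.0442)² = 0.00196;  (2·δv/v)² = (2×0.0722)² = 0.0208
δK/K = √(0.0228) = 0.151

15.1%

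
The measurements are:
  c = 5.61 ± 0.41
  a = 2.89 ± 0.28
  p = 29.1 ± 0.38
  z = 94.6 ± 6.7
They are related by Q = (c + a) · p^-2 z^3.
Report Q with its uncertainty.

Let u = c + a = 8.50. δu = √(δc² + δa²) = √(0.168 + 0.0784) = 0.496, so δu/u = 0.0584.
Q is then a monomial in u, p, z:
δQ/Q = √((δu/u)² + (-2·δp/p)² + (3·δz/z)²) = √(0.00341 + 0.000682 + 0.0451) = 0.222
Q = 8500, so δQ = 0.222 × 8500 = 1890.

8500 ± 1890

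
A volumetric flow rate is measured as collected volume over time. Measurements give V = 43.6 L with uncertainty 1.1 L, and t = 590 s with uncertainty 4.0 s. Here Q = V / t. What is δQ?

0.00193 L/s

Relative error in a monomial: (δQ/Q)² = Σ (nᵢ · δxᵢ/xᵢ)².
  (1·δV/V)² = (1×0.0252)² = 0.000637;  (-1·δt/t)² = (-1×0.00678)² = 4.6e-05
δQ/Q = √(0.000682) = 0.0261
Q = 0.0739 L/s, so δQ = 0.0261 × 0.0739 = 0.00193 L/s.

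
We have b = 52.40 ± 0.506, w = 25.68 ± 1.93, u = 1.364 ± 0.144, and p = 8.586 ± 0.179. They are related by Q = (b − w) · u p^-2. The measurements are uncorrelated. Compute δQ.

0.0672

Let h = b − w = 26.72. δh = √(δb² + δw²) = √(0.256 + 3.72) = 2.00, so δh/h = 0.0747.
Q is then a monomial in h, u, p:
δQ/Q = √((δh/h)² + (1·δu/u)² + (-2·δp/p)²) = √(0.00558 + 0.0111 + 0.00174) = 0.136
Q = 0.4944, so δQ = 0.136 × 0.4944 = 0.0672.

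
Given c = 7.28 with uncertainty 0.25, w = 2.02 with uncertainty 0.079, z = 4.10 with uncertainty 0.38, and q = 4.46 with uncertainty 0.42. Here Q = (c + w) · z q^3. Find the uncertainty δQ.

Let u = c + w = 9.30. δu = √(δc² + δw²) = √(0.0625 + 0.00624) = 0.262, so δu/u = 0.0282.
Q is then a monomial in u, z, q:
δQ/Q = √((δu/u)² + (1·δz/z)² + (3·δq/q)²) = √(0.000795 + 0.00859 + 0.0798) = 0.299
Q = 3380, so δQ = 0.299 × 3380 = 1010.

1010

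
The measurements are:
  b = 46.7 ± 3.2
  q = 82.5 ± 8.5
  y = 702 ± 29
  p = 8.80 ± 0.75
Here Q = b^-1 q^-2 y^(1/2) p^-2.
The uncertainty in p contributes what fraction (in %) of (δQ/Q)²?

37.9%

(δQ/Q)² = (-1·δb/b)² + (-2·δq/q)² + (½·δy/y)² + (-2·δp/p)²
  b term: (-1×0.0685)² = 0.00470
  q term: (-2×0.103)² = 0.0425
  y term: (0.5×0.0413)² = 0.000427
  p term: (-2×0.0852)² = 0.0291
Total = 0.0766. Share from p = 0.0291/0.0766 = 0.379.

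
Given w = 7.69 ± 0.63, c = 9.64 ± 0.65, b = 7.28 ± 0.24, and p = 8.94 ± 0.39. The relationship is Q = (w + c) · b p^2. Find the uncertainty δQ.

Let u = w + c = 17.3. δu = √(δw² + δc²) = √(0.397 + 0.423) = 0.905, so δu/u = 0.0522.
Q is then a monomial in u, b, p:
δQ/Q = √((δu/u)² + (1·δb/b)² + (2·δp/p)²) = √(0.00273 + 0.00109 + 0.00761) = 0.107
Q = 10100, so δQ = 0.107 × 10100 = 1080.

1080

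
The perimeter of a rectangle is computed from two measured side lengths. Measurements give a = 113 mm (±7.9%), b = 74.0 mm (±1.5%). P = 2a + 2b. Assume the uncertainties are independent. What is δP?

P is a linear combination, so absolute uncertainties add in quadrature:
  (2·δa)² = 319;  (2·δb)² = 4.93
δP = √(324) = 18.0 mm

18.0 mm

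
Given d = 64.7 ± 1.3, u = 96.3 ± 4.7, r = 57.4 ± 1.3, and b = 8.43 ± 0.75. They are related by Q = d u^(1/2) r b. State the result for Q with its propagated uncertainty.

(3.07 ± 0.298) × 10^5

Relative error in a monomial: (δQ/Q)² = Σ (nᵢ · δxᵢ/xᵢ)².
  (1·δd/d)² = (1×0.0201)² = 0.000404;  (½·δu/u)² = (0.5×0.0488)² = 0.000596;  (1·δr/r)² = (1×0.0226)² = 0.000513;  (1·δb/b)² = (1×0.0890)² = 0.00792
δQ/Q = √(0.00943) = 0.0971
Q = 3.07e+05, so δQ = 0.0971 × 3.07e+05 = 29800.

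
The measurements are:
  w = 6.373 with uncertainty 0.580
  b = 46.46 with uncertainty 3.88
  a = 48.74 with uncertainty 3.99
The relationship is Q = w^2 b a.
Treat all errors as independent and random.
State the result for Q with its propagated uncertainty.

Relative error in a monomial: (δQ/Q)² = Σ (nᵢ · δxᵢ/xᵢ)².
  (2·δw/w)² = (2×0.0910)² = 0.0331;  (1·δb/b)² = (1×0.0835)² = 0.00697;  (1·δa/a)² = (1×0.0819)² = 0.00670
δQ/Q = √(0.0468) = 0.216
Q = 91970, so δQ = 0.216 × 91970 = 19900.

91970 ± 19900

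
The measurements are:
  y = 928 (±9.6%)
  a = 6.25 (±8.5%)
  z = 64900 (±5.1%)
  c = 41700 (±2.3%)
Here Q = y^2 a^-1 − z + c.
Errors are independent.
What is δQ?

Let p = y^2·a^-1 = 1.38e+05. δp/p = √((2·δy/y)² + (-1·δa/a)²) = √(0.0369 + 0.00723) = 0.210, so δp = 28900.
Q = p − z + c: δQ = √(δp² + δz² + δc²) = √(8.37e+08 + 1.1e+07 + 9.2e+05) = 29100

29100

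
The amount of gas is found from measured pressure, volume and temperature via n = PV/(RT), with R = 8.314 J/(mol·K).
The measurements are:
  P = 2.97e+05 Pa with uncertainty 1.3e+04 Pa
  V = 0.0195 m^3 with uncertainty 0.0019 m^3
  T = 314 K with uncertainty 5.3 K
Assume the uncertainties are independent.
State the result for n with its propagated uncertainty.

For a monomial n ∝ P, V, T^-1, fractional errors add in quadrature:
  (1·δP/P)² = (1×0.0438)² = 0.00192;  (1·δV/V)² = (1×0.0974)² = 0.00949;  (-1·δT/T)² = (-1×0.0169)² = 0.000285
δn/n = √(0.0117) = 0.108
n = 2.22 mol, so δn = 0.108 × 2.22 = 0.240 mol.

2.22 ± 0.240 mol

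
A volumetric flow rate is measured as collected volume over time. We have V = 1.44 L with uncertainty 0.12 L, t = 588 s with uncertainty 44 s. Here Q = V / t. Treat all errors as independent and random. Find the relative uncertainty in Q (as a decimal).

0.112

Each factor contributes (exponent × relative error)² to (δQ/Q)²:
  (1·δV/V)² = (1×0.0833)² = 0.00694;  (-1·δt/t)² = (-1×0.0748)² = 0.00560
δQ/Q = √(0.0125) = 0.112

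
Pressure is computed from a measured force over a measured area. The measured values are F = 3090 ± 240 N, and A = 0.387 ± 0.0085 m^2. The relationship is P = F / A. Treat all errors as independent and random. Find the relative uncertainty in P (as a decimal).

0.0807

Relative error in a monomial: (δP/P)² = Σ (nᵢ · δxᵢ/xᵢ)².
  (1·δF/F)² = (1×0.0777)² = 0.00603;  (-1·δA/A)² = (-1×0.0220)² = 0.000482
δP/P = √(0.00652) = 0.0807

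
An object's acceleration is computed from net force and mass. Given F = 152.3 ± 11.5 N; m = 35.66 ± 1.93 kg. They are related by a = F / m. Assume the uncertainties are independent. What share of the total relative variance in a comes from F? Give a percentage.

66.1%

(δa/a)² = (1·δF/F)² + (-1·δm/m)²
  F term: (1×0.0755)² = 0.00570
  m term: (-1×0.0541)² = 0.00293
Total = 0.00863. Share from F = 0.00570/0.00863 = 0.661.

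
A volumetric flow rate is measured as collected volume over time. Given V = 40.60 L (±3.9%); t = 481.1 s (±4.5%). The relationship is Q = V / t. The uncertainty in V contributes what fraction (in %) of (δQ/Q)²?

(δQ/Q)² = (1·δV/V)² + (-1·δt/t)²
  V term: (1×0.0390)² = 0.00152
  t term: (-1×0.0450)² = 0.00202
Total = 0.00355. Share from V = 0.00152/0.00355 = 0.429.

42.9%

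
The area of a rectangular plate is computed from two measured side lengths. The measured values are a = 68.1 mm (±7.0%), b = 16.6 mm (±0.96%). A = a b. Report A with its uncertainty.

Since A is a product/quotient, work with relative uncertainties:
  (1·δa/a)² = (1×0.0700)² = 0.00490;  (1·δb/b)² = (1×0.00960)² = 9.22e-05
δA/A = √(0.00499) = 0.0707
A = 1130 mm^2, so δA = 0.0707 × 1130 = 79.9 mm^2.

1130 ± 79.9 mm^2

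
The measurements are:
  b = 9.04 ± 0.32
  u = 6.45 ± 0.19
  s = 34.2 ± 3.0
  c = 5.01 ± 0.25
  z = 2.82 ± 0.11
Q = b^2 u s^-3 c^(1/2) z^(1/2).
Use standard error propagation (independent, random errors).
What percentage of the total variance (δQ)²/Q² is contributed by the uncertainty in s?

(δQ/Q)² = (2·δb/b)² + (1·δu/u)² + (-3·δs/s)² + (½·δc/c)² + (½·δz/z)²
  b term: (2×0.0354)² = 0.00501
  u term: (1×0.0295)² = 0.000868
  s term: (-3×0.0877)² = 0.0693
  c term: (0.5×0.0499)² = 0.000623
  z term: (0.5×0.0390)² = 0.000380
Total = 0.0761. Share from s = 0.0693/0.0761 = 0.910.

91.0%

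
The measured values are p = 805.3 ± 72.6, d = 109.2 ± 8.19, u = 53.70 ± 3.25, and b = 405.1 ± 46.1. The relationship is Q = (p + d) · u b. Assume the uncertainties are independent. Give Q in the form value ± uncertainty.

(1.989 ± 0.302) × 10^7

Let w = p + d = 914.5. δw = √(δp² + δd²) = √(5270 + 67.1) = 73.1, so δw/w = 0.0799.
Q is then a monomial in w, u, b:
δQ/Q = √((δw/w)² + (1·δu/u)² + (1·δb/b)²) = √(0.00638 + 0.00366 + 0.0130) = 0.152
Q = 1.989e+07, so δQ = 0.152 × 1.989e+07 = 3.02e+06.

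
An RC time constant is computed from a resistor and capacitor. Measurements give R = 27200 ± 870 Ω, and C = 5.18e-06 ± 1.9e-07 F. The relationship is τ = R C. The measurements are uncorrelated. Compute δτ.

0.00686 s

Products/powers → add relative errors in quadrature, weighted by exponent:
  (1·δR/R)² = (1×0.0320)² = 0.00102;  (1·δC/C)² = (1×0.0367)² = 0.00135
δτ/τ = √(0.00237) = 0.0487
τ = 0.141 s, so δτ = 0.0487 × 0.141 = 0.00686 s.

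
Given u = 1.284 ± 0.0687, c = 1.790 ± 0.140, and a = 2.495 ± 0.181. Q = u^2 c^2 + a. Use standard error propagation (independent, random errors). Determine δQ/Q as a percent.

Let p = u^2·c^2 = 5.282. δp/p = √((2·δu/u)² + (2·δc/c)²) = √(0.0115 + 0.0245) = 0.190, so δp = 1.00.
Q = p + a: δQ = √(δp² + δa²) = √(1.00 + 0.0328) = 1.02
Q = 7.777, so δQ/Q = 1.02/7.777 = 0.131.

13.1%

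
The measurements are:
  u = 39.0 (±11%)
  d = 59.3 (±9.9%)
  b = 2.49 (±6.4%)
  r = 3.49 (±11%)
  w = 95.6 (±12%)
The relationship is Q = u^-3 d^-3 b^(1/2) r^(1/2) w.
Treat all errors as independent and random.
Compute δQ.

For a monomial Q ∝ u^-3, d^-3, b^(1/2), r^(1/2), w, fractional errors add in quadrature:
  (-3·δu/u)² = (-3×0.110)² = 0.109;  (-3·δd/d)² = (-3×0.0990)² = 0.0882;  (½·δb/b)² = (0.5×0.0640)² = 0.00102;  (½·δr/r)² = (0.5×0.110)² = 0.00302;  (1·δw/w)² = (1×0.120)² = 0.0144
δQ/Q = √(0.216) = 0.464
Q = 2.28e-08, so δQ = 0.464 × 2.28e-08 = 1.06e-08.

1.06e-08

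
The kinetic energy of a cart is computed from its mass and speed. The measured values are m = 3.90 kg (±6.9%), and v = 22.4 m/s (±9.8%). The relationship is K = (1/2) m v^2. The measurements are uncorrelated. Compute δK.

203 J

Relative error in a monomial: (δK/K)² = Σ (nᵢ · δxᵢ/xᵢ)².
  (1·δm/m)² = (1×0.0690)² = 0.00476;  (2·δv/v)² = (2×0.0980)² = 0.0384
δK/K = √(0.0432) = 0.208
K = 978 J, so δK = 0.208 × 978 = 203 J.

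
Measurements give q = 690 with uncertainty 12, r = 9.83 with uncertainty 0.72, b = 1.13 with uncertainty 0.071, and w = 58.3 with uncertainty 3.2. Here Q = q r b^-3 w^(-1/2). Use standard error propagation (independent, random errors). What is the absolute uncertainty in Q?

126

Since Q is a product/quotient, work with relative uncertainties:
  (1·δq/q)² = (1×0.0174)² = 0.000302;  (1·δr/r)² = (1×0.0732)² = 0.00536;  (-3·δb/b)² = (-3×0.0628)² = 0.0355;  (−½·δw/w)² = (-0.5×0.0549)² = 0.000753
δQ/Q = √(0.0420) = 0.205
Q = 616, so δQ = 0.205 × 616 = 126.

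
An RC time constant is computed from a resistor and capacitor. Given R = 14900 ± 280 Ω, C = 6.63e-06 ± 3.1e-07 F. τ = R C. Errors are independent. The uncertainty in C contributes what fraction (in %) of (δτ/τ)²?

86.1%

(δτ/τ)² = (1·δR/R)² + (1·δC/C)²
  R term: (1×0.0188)² = 0.000353
  C term: (1×0.0468)² = 0.00219
Total = 0.00254. Share from C = 0.00219/0.00254 = 0.861.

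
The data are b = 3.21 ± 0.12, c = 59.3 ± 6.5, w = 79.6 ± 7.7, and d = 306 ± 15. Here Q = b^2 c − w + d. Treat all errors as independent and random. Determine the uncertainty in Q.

Let p = b^2·c = 611. δp/p = √((2·δb/b)² + (1·δc/c)²) = √(0.00559 + 0.0120) = 0.133, so δp = 81.1.
Q = p − w + d: δQ = √(δp² + δw² + δd²) = √(6570 + 59.3 + 225) = 82.8

82.8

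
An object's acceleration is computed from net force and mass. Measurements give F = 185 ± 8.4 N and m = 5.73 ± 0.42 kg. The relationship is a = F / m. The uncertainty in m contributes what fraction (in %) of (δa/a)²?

72.3%

(δa/a)² = (1·δF/F)² + (-1·δm/m)²
  F term: (1×0.0454)² = 0.00206
  m term: (-1×0.0733)² = 0.00537
Total = 0.00743. Share from m = 0.00537/0.00743 = 0.723.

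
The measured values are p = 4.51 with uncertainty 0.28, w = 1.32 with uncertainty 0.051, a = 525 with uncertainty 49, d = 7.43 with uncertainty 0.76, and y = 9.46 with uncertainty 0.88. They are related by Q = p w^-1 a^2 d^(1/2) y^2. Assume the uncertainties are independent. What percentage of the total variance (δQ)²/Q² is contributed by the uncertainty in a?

(δQ/Q)² = (1·δp/p)² + (-1·δw/w)² + (2·δa/a)² + (½·δd/d)² + (2·δy/y)²
  p term: (1×0.0621)² = 0.00385
  w term: (-1×0.0386)² = 0.00149
  a term: (2×0.0933)² = 0.0348
  d term: (0.5×0.102)² = 0.00262
  y term: (2×0.0930)² = 0.0346
Total = 0.0774. Share from a = 0.0348/0.0774 = 0.450.

45.0%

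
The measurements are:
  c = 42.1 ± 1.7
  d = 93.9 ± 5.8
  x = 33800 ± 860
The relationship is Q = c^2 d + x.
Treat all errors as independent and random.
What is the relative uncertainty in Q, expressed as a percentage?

8.46%

Let p = c^2·d = 1.66e+05. δp/p = √((2·δc/c)² + (1·δd/d)²) = √(0.00652 + 0.00382) = 0.102, so δp = 16900.
Q = p + x: δQ = √(δp² + δx²) = √(2.86e+08 + 7.4e+05) = 16900
Q = 2e+05, so δQ/Q = 16900/2e+05 = 0.0846.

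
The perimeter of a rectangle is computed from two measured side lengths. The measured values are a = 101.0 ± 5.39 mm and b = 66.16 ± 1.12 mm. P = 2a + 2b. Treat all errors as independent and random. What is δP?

11.0 mm

For a sum/difference, combine absolute errors in quadrature:
  (2·δa)² = 116;  (2·δb)² = 5.02
δP = √(121) = 11.0 mm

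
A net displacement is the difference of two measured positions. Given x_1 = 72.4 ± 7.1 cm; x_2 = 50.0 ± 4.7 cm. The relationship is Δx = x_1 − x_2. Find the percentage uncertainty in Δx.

Δx is a linear combination, so absolute uncertainties add in quadrature:
  (δx_1)² = 50.4;  (δx_2)² = 22.1
δΔx = √(72.5) = 8.51 cm
Δx = 22.4 cm, so δΔx/Δx = 8.51/22.4 = 0.380.

38.0%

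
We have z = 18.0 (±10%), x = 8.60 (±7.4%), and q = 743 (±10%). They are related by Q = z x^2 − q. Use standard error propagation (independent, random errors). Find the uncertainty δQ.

Let p = z·x^2 = 1330. δp/p = √((1·δz/z)² + (2·δx/x)²) = √(0.0100 + 0.0219) = 0.179, so δp = 238.
Q = p − q: δQ = √(δp² + δq²) = √(56500 + 5520) = 249

249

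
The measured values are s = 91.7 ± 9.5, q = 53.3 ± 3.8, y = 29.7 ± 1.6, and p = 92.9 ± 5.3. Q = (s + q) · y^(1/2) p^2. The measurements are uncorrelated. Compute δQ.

Let u = s + q = 145. δu = √(δs² + δq²) = √(90.2 + 14.4) = 10.2, so δu/u = 0.0706.
Q is then a monomial in u, y, p:
δQ/Q = √((δu/u)² + (½·δy/y)² + (2·δp/p)²) = √(0.00498 + 0.000726 + 0.0130) = 0.137
Q = 6.82e+06, so δQ = 0.137 × 6.82e+06 = 9.33e+05.

9.33e+05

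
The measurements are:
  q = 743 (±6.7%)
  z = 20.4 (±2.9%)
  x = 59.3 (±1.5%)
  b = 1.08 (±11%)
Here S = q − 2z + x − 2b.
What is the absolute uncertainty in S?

49.8

Each term contributes (cᵢ δxᵢ)² to (δS)²:
  (δq)² = 2480;  (2·δz)² = 1.40;  (δx)² = 0.791;  (2·δb)² = 0.0565
δS = √(2480) = 49.8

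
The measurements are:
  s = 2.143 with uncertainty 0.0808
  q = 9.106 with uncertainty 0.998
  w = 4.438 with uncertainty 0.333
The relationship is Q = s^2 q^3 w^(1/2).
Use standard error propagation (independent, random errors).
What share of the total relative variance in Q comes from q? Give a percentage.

(δQ/Q)² = (2·δs/s)² + (3·δq/q)² + (½·δw/w)²
  s term: (2×0.0377)² = 0.00569
  q term: (3×0.110)² = 0.108
  w term: (0.5×0.0750)² = 0.00141
Total = 0.115. Share from q = 0.108/0.115 = 0.938.

93.8%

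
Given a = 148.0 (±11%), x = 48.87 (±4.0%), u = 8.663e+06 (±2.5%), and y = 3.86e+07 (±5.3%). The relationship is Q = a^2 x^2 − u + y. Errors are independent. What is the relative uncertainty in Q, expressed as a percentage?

15.1%

Let p = a^2·x^2 = 5.231e+07. δp/p = √((2·δa/a)² + (2·δx/x)²) = √(0.0484 + 0.00640) = 0.234, so δp = 1.22e+07.
Q = p − u + y: δQ = √(δp² + δu² + δy²) = √(1.5e+14 + 4.69e+10 + 4.19e+12) = 1.24e+07
Q = 8.225e+07, so δQ/Q = 1.24e+07/8.225e+07 = 0.151.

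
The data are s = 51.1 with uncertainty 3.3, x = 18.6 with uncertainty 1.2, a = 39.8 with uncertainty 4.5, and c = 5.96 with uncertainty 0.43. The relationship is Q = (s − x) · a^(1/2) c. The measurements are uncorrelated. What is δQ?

173

Let u = s − x = 32.5. δu = √(δs² + δx²) = √(10.9 + 1.44) = 3.51, so δu/u = 0.108.
Q is then a monomial in u, a, c:
δQ/Q = √((δu/u)² + (½·δa/a)² + (1·δc/c)²) = √(0.0117 + 0.00320 + 0.00521) = 0.142
Q = 1220, so δQ = 0.142 × 1220 = 173.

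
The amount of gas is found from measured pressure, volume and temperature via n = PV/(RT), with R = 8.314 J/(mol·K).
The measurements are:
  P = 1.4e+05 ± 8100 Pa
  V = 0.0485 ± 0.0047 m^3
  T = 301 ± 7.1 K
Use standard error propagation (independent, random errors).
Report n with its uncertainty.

2.71 ± 0.313 mol

Each factor contributes (exponent × relative error)² to (δn/n)²:
  (1·δP/P)² = (1×0.0579)² = 0.00335;  (1·δV/V)² = (1×0.0969)² = 0.00939;  (-1·δT/T)² = (-1×0.0236)² = 0.000556
δn/n = √(0.0133) = 0.115
n = 2.71 mol, so δn = 0.115 × 2.71 = 0.313 mol.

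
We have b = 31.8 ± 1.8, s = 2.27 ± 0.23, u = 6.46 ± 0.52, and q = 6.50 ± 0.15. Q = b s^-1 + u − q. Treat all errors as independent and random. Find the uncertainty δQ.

1.71

Let p = b·s^-1 = 14.0. δp/p = √((1·δb/b)² + (-1·δs/s)²) = √(0.00320 + 0.0103) = 0.116, so δp = 1.63.
Q = p + u − q: δQ = √(δp² + δu² + δq²) = √(2.64 + 0.270 + 0.0225) = 1.71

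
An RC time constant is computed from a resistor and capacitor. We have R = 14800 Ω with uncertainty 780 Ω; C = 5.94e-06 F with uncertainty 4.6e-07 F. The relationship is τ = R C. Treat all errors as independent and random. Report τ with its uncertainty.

0.0879 ± 0.00824 s

Products/powers → add relative errors in quadrature, weighted by exponent:
  (1·δR/R)² = (1×0.0527)² = 0.00278;  (1·δC/C)² = (1×0.0774)² = 0.00600
δτ/τ = √(0.00877) = 0.0937
τ = 0.0879 s, so δτ = 0.0937 × 0.0879 = 0.00824 s.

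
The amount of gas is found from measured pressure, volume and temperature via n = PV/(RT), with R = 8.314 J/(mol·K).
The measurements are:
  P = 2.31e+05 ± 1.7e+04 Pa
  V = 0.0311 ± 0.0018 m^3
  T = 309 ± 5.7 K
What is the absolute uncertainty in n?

0.267 mol

Since n is a product/quotient, work with relative uncertainties:
  (1·δP/P)² = (1×0.0736)² = 0.00542;  (1·δV/V)² = (1×0.0579)² = 0.00335;  (-1·δT/T)² = (-1×0.0184)² = 0.000340
δn/n = √(0.00911) = 0.0954
n = 2.80 mol, so δn = 0.0954 × 2.80 = 0.267 mol.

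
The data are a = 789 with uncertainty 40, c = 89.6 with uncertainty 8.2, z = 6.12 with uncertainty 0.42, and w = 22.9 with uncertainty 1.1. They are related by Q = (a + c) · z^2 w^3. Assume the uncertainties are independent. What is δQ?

8.08e+07

Let u = a + c = 879. δu = √(δa² + δc²) = √(1600 + 67.2) = 40.8, so δu/u = 0.0465.
Q is then a monomial in u, z, w:
δQ/Q = √((δu/u)² + (2·δz/z)² + (3·δw/w)²) = √(0.00216 + 0.0188 + 0.0208) = 0.204
Q = 3.95e+08, so δQ = 0.204 × 3.95e+08 = 8.08e+07.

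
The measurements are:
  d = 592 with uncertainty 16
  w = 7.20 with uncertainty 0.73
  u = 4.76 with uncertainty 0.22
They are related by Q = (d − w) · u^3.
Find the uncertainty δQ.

Let h = d − w = 585. δh = √(δd² + δw²) = √(256 + 0.533) = 16.0, so δh/h = 0.0274.
Q is then a monomial in h, u:
δQ/Q = √((δh/h)² + (3·δu/u)²) = √(0.000750 + 0.0192) = 0.141
Q = 63100, so δQ = 0.141 × 63100 = 8910.

8910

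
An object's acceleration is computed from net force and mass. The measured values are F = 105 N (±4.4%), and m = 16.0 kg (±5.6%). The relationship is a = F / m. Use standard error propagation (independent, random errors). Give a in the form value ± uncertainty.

6.56 ± 0.467 m/s^2

a is a product of powers, so relative uncertainties combine in quadrature:
  (1·δF/F)² = (1×0.0440)² = 0.00194;  (-1·δm/m)² = (-1×0.0560)² = 0.00314
δa/a = √(0.00507) = 0.0712
a = 6.56 m/s^2, so δa = 0.0712 × 6.56 = 0.467 m/s^2.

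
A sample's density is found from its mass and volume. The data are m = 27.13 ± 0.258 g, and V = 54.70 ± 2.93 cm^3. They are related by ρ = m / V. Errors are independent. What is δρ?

0.0270 g/cm^3

Since ρ is a product/quotient, work with relative uncertainties:
  (1·δm/m)² = (1×0.00951)² = 9.04e-05;  (-1·δV/V)² = (-1×0.0536)² = 0.00287
δρ/ρ = √(0.00296) = 0.0544
ρ = 0.4960 g/cm^3, so δρ = 0.0544 × 0.4960 = 0.0270 g/cm^3.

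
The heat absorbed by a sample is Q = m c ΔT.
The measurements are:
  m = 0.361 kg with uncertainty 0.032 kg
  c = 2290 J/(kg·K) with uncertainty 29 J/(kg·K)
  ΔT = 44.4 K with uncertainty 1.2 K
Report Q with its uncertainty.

Each factor contributes (exponent × relative error)² to (δQ/Q)²:
  (1·δm/m)² = (1×0.0886)² = 0.00786;  (1·δc/c)² = (1×0.0127)² = 0.000160;  (1·δΔT/ΔT)² = (1×0.0270)² = 0.000730
δQ/Q = √(0.00875) = 0.0935
Q = 36700 J, so δQ = 0.0935 × 36700 = 3430 J.

36700 ± 3430 J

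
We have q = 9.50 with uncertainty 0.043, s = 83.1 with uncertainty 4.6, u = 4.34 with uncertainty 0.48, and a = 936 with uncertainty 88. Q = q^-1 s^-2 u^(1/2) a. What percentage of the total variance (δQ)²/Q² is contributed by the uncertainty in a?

36.6%

(δQ/Q)² = (-1·δq/q)² + (-2·δs/s)² + (½·δu/u)² + (1·δa/a)²
  q term: (-1×0.00453)² = 2.05e-05
  s term: (-2×0.0554)² = 0.0123
  u term: (0.5×0.111)² = 0.00306
  a term: (1×0.0940)² = 0.00884
Total = 0.0242. Share from a = 0.00884/0.0242 = 0.366.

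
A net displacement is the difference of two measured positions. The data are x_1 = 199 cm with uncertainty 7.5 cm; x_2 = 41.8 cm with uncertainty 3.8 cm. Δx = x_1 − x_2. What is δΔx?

8.41 cm

Δx is a linear combination, so absolute uncertainties add in quadrature:
  (δx_1)² = 56.2;  (δx_2)² = 14.4
δΔx = √(70.7) = 8.41 cm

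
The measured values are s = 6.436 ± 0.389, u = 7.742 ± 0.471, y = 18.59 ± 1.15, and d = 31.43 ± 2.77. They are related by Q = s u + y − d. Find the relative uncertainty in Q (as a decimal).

Let p = s·u = 49.83. δp/p = √((1·δs/s)² + (1·δu/u)²) = √(0.00365 + 0.00370) = 0.0858, so δp = 4.27.
Q = p + y − d: δQ = √(δp² + δy² + δd²) = √(18.3 + 1.32 + 7.67) = 5.22
Q = 36.99, so δQ/Q = 5.22/36.99 = 0.141.

0.141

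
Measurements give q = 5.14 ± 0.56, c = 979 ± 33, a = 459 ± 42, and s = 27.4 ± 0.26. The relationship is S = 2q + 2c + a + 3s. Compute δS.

78.2

Each term contributes (cᵢ δxᵢ)² to (δS)²:
  (2·δq)² = 1.25;  (2·δc)² = 4360;  (δa)² = 1760;  (3·δs)² = 0.608
δS = √(6120) = 78.2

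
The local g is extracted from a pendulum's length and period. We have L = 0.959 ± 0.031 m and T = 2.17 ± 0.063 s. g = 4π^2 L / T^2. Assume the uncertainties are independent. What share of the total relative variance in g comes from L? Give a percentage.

23.7%

(δg/g)² = (1·δL/L)² + (-2·δT/T)²
  L term: (1×0.0323)² = 0.00104
  T term: (-2×0.0290)² = 0.00337
Total = 0.00442. Share from L = 0.00104/0.00442 = 0.237.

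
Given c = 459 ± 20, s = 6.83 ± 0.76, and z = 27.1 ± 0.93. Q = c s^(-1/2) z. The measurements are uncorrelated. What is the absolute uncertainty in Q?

For a monomial Q ∝ c, s^(-1/2), z, fractional errors add in quadrature:
  (1·δc/c)² = (1×0.0436)² = 0.00190;  (−½·δs/s)² = (-0.5×0.111)² = 0.00310;  (1·δz/z)² = (1×0.0343)² = 0.00118
δQ/Q = √(0.00617) = 0.0786
Q = 4760, so δQ = 0.0786 × 4760 = 374.

374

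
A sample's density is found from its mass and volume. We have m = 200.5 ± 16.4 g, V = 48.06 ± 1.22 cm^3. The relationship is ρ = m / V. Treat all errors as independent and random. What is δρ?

Products/powers → add relative errors in quadrature, weighted by exponent:
  (1·δm/m)² = (1×0.0818)² = 0.00669;  (-1·δV/V)² = (-1×0.0254)² = 0.000644
δρ/ρ = √(0.00733) = 0.0856
ρ = 4.172 g/cm^3, so δρ = 0.0856 × 4.172 = 0.357 g/cm^3.

0.357 g/cm^3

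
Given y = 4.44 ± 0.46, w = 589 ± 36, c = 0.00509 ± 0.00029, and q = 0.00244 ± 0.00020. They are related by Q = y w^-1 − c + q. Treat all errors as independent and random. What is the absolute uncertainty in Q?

Let p = y·w^-1 = 0.00754. δp/p = √((1·δy/y)² + (-1·δw/w)²) = √(0.0107 + 0.00374) = 0.120, so δp = 0.000907.
Q = p − c + q: δQ = √(δp² + δc² + δq²) = √(8.22e-07 + 8.41e-08 + 4e-08) = 0.000973

0.000973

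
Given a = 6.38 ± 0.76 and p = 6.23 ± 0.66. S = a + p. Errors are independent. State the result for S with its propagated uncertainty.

For a sum/difference, combine absolute errors in quadrature:
  (δa)² = 0.578;  (δp)² = 0.436
δS = √(1.01) = 1.01
S = 12.6.

12.6 ± 1.01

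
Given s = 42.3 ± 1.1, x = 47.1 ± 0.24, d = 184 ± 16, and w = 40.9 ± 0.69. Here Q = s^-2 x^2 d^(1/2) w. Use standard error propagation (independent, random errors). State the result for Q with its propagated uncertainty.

Q is a product of powers, so relative uncertainties combine in quadrature:
  (-2·δs/s)² = (-2×0.0260)² = 0.00270;  (2·δx/x)² = (2×0.00510)² = 0.000104;  (½·δd/d)² = (0.5×0.0870)² = 0.00189;  (1·δw/w)² = (1×0.0169)² = 0.000285
δQ/Q = √(0.00498) = 0.0706
Q = 688, so δQ = 0.0706 × 688 = 48.6.

688 ± 48.6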